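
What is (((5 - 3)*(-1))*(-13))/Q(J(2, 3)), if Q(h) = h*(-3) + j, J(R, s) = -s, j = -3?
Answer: 13/3 ≈ 4.3333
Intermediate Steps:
Q(h) = -3 - 3*h (Q(h) = h*(-3) - 3 = -3*h - 3 = -3 - 3*h)
(((5 - 3)*(-1))*(-13))/Q(J(2, 3)) = (((5 - 3)*(-1))*(-13))/(-3 - (-3)*3) = ((2*(-1))*(-13))/(-3 - 3*(-3)) = (-2*(-13))/(-3 + 9) = 26/6 = 26*(⅙) = 13/3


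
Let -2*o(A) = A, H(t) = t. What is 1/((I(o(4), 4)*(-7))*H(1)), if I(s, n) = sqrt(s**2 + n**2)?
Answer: -sqrt(5)/70 ≈ -0.031944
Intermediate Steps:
o(A) = -A/2
I(s, n) = sqrt(n**2 + s**2)
1/((I(o(4), 4)*(-7))*H(1)) = 1/((sqrt(4**2 + (-1/2*4)**2)*(-7))*1) = 1/((sqrt(16 + (-2)**2)*(-7))*1) = 1/((sqrt(16 + 4)*(-7))*1) = 1/((sqrt(20)*(-7))*1) = 1/(((2*sqrt(5))*(-7))*1) = 1/(-14*sqrt(5)*1) = 1/(-14*sqrt(5)) = -sqrt(5)/70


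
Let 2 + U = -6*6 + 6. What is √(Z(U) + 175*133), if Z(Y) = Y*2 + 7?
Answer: √23218 ≈ 152.37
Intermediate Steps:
U = -32 (U = -2 + (-6*6 + 6) = -2 + (-36 + 6) = -2 - 30 = -32)
Z(Y) = 7 + 2*Y (Z(Y) = 2*Y + 7 = 7 + 2*Y)
√(Z(U) + 175*133) = √((7 + 2*(-32)) + 175*133) = √((7 - 64) + 23275) = √(-57 + 23275) = √23218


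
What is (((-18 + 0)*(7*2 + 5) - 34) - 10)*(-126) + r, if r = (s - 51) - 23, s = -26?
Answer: 48536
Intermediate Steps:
r = -100 (r = (-26 - 51) - 23 = -77 - 23 = -100)
(((-18 + 0)*(7*2 + 5) - 34) - 10)*(-126) + r = (((-18 + 0)*(7*2 + 5) - 34) - 10)*(-126) - 100 = ((-18*(14 + 5) - 34) - 10)*(-126) - 100 = ((-18*19 - 34) - 10)*(-126) - 100 = ((-342 - 34) - 10)*(-126) - 100 = (-376 - 10)*(-126) - 100 = -386*(-126) - 100 = 48636 - 100 = 48536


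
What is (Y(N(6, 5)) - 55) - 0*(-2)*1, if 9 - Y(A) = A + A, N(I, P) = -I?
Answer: -34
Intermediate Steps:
Y(A) = 9 - 2*A (Y(A) = 9 - (A + A) = 9 - 2*A)
(Y(N(6, 5)) - 55) - 0*(-2)*1 = ((9 - (-2)*6) - 55) - 0*(-2)*1 = ((9 - 2*(-6)) - 55) - 5*0*1 = ((9 + 12) - 55) + 0*1 = (21 - 55) + 0 = -34 + 0 = -34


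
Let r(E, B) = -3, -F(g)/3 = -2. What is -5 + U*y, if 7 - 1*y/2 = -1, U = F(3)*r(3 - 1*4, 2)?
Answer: -293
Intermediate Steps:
F(g) = 6 (F(g) = -3*(-2) = 6)
U = -18 (U = 6*(-3) = -18)
y = 16 (y = 14 - 2*(-1) = 14 + 2 = 16)
-5 + U*y = -5 - 18*16 = -5 - 288 = -293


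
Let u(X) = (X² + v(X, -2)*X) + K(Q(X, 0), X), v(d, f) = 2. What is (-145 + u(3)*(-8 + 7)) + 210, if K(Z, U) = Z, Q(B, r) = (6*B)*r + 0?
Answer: 50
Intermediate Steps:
Q(B, r) = 6*B*r (Q(B, r) = 6*B*r + 0 = 6*B*r)
u(X) = X² + 2*X (u(X) = (X² + 2*X) + 6*X*0 = (X² + 2*X) + 0 = X² + 2*X)
(-145 + u(3)*(-8 + 7)) + 210 = (-145 + (3*(2 + 3))*(-8 + 7)) + 210 = (-145 + (3*5)*(-1)) + 210 = (-145 + 15*(-1)) + 210 = (-145 - 15) + 210 = -160 + 210 = 50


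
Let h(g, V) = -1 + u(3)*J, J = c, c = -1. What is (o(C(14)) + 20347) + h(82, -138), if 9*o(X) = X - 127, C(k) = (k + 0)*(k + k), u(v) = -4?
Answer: 183415/9 ≈ 20379.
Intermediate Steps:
C(k) = 2*k**2 (C(k) = k*(2*k) = 2*k**2)
J = -1
o(X) = -127/9 + X/9 (o(X) = (X - 127)/9 = (-127 + X)/9 = -127/9 + X/9)
h(g, V) = 3 (h(g, V) = -1 - 4*(-1) = -1 + 4 = 3)
(o(C(14)) + 20347) + h(82, -138) = ((-127/9 + (2*14**2)/9) + 20347) + 3 = ((-127/9 + (2*196)/9) + 20347) + 3 = ((-127/9 + (1/9)*392) + 20347) + 3 = ((-127/9 + 392/9) + 20347) + 3 = (265/9 + 20347) + 3 = 183388/9 + 3 = 183415/9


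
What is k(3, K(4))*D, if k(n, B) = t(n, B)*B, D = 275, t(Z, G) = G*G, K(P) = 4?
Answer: 17600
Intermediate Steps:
t(Z, G) = G²
k(n, B) = B³ (k(n, B) = B²*B = B³)
k(3, K(4))*D = 4³*275 = 64*275 = 17600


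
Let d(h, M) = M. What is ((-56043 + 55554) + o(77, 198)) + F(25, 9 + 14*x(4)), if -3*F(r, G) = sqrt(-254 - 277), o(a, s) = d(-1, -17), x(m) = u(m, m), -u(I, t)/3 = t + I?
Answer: -506 - I*sqrt(59) ≈ -506.0 - 7.6811*I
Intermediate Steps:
u(I, t) = -3*I - 3*t (u(I, t) = -3*(t + I) = -3*(I + t) = -3*I - 3*t)
x(m) = -6*m (x(m) = -3*m - 3*m = -6*m)
o(a, s) = -17
F(r, G) = -I*sqrt(59) (F(r, G) = -sqrt(-254 - 277)/3 = -I*sqrt(59))
((-56043 + 55554) + o(77, 198)) + F(25, 9 + 14*x(4)) = ((-56043 + 55554) - 17) - I*sqrt(59) = (-489 - 17) - I*sqrt(59) = -506 - I*sqrt(59)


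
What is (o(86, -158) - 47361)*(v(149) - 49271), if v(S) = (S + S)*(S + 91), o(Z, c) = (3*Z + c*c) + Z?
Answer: -490657197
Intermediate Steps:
o(Z, c) = c**2 + 4*Z (o(Z, c) = (3*Z + c**2) + Z = (c**2 + 3*Z) + Z = c**2 + 4*Z)
v(S) = 2*S*(91 + S) (v(S) = (2*S)*(91 + S) = 2*S*(91 + S))
(o(86, -158) - 47361)*(v(149) - 49271) = (((-158)**2 + 4*86) - 47361)*(2*149*(91 + 149) - 49271) = ((24964 + 344) - 47361)*(2*149*240 - 49271) = (25308 - 47361)*(71520 - 49271) = -22053*22249 = -490657197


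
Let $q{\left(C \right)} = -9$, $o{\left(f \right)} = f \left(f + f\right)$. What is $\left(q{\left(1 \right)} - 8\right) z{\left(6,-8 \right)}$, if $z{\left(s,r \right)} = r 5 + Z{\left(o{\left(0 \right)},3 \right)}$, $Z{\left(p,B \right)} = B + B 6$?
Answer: $323$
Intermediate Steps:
$o{\left(f \right)} = 2 f^{2}$ ($o{\left(f \right)} = f 2 f = 2 f^{2}$)
$Z{\left(p,B \right)} = 7 B$ ($Z{\left(p,B \right)} = B + 6 B = 7 B$)
$z{\left(s,r \right)} = 21 + 5 r$ ($z{\left(s,r \right)} = r 5 + 7 \cdot 3 = 5 r + 21 = 21 + 5 r$)
$\left(q{\left(1 \right)} - 8\right) z{\left(6,-8 \right)} = \left(-9 - 8\right) \left(21 + 5 \left(-8\right)\right) = - 17 \left(21 - 40\right) = \left(-17\right) \left(-19\right) = 323$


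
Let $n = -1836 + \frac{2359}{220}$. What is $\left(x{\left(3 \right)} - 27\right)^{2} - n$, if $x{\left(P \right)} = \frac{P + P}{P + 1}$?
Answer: $\frac{136154}{55} \approx 2475.5$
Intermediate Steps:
$x{\left(P \right)} = \frac{2 P}{1 + P}$
$n = - \frac{401561}{220}$ ($n = -1836 + 2359 \cdot \frac{1}{220} = -1836 + \frac{2359}{220} = - \frac{401561}{220} \approx -1825.3$)
$\left(x{\left(3 \right)} - 27\right)^{2} - n = \left(2 \cdot 3 \frac{1}{1 + 3} - 27\right)^{2} - - \frac{401561}{220} = \left(2 \cdot 3 \cdot \frac{1}{4} - 27\right)^{2} + \frac{401561}{220} = \left(\frac{3}{2} - 27\right)^{2} + \frac{401561}{220} = \left(- \frac{51}{2}\right)^{2} + \frac{401561}{220} = \frac{2601}{4} + \frac{401561}{220} = \frac{136154}{55}$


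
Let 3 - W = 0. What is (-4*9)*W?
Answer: -108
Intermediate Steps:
W = 3 (W = 3 - 1*0 = 3 + 0 = 3)
(-4*9)*W = -4*9*3 = -36*3 = -108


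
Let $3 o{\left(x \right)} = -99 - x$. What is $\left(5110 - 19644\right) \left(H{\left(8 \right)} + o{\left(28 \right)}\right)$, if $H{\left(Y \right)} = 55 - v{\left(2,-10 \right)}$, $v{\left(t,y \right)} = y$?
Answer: $- \frac{988312}{3} \approx -3.2944 \cdot 10^{5}$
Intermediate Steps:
$o{\left(x \right)} = -33 - \frac{x}{3}$ ($o{\left(x \right)} = \frac{-99 - x}{3} = -33 - \frac{x}{3}$)
$H{\left(Y \right)} = 65$ ($H{\left(Y \right)} = 55 - -10 = 55 + 10 = 65$)
$\left(5110 - 19644\right) \left(H{\left(8 \right)} + o{\left(28 \right)}\right) = \left(5110 - 19644\right) \left(65 - \frac{127}{3}\right) = - 14534 \left(65 - \frac{127}{3}\right) = \left(-14534\right) \frac{68}{3} = - \frac{988312}{3}$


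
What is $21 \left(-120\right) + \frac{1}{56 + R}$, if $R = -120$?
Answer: $- \frac{161281}{64} \approx -2520.0$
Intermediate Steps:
$21 \left(-120\right) + \frac{1}{56 + R} = 21 \left(-120\right) + \frac{1}{56 - 120} = -2520 + \frac{1}{-64} = -2520 - \frac{1}{64} = - \frac{161281}{64}$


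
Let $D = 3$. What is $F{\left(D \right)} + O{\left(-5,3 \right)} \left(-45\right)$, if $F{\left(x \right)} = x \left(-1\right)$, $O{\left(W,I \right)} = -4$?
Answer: $177$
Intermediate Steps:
$F{\left(x \right)} = - x$
$F{\left(D \right)} + O{\left(-5,3 \right)} \left(-45\right) = \left(-1\right) 3 - -180 = -3 + 180 = 177$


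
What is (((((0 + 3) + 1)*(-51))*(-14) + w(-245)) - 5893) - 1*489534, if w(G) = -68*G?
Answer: -475911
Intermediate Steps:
(((((0 + 3) + 1)*(-51))*(-14) + w(-245)) - 5893) - 1*489534 = (((((0 + 3) + 1)*(-51))*(-14) - 68*(-245)) - 5893) - 1*489534 = ((((3 + 1)*(-51))*(-14) + 16660) - 5893) - 489534 = (((4*(-51))*(-14) + 16660) - 5893) - 489534 = ((-204*(-14) + 16660) - 5893) - 489534 = ((2856 + 16660) - 5893) - 489534 = (19516 - 5893) - 489534 = 13623 - 489534 = -475911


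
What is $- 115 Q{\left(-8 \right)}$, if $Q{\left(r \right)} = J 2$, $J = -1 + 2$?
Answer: $-230$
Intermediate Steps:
$J = 1$
$Q{\left(r \right)} = 2$ ($Q{\left(r \right)} = 1 \cdot 2 = 2$)
$- 115 Q{\left(-8 \right)} = \left(-115\right) 2 = -230$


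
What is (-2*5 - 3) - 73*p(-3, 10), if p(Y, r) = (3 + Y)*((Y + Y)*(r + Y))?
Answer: -13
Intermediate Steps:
p(Y, r) = 2*Y*(3 + Y)*(Y + r) (p(Y, r) = (3 + Y)*((2*Y)*(Y + r)) = (3 + Y)*(2*Y*(Y + r)) = 2*Y*(3 + Y)*(Y + r))
(-2*5 - 3) - 73*p(-3, 10) = (-2*5 - 3) - 146*(-3)*((-3)**2 + 3*(-3) + 3*10 - 3*10) = (-10 - 3) - 146*(-3)*(9 - 9 + 30 - 30) = -13 - 146*(-3)*0 = -13 - 73*0 = -13 + 0 = -13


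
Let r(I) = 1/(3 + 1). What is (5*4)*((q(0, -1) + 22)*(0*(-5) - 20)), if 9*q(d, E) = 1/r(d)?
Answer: -80800/9 ≈ -8977.8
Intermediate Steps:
r(I) = 1/4
q(d, E) = 4/9 (q(d, E) = 1/(9*(1/4)) = (1/9)*4 = 4/9)
(5*4)*((q(0, -1) + 22)*(0*(-5) - 20)) = (5*4)*((4/9 + 22)*(0*(-5) - 20)) = 20*(202*(0 - 20)/9) = 20*((202/9)*(-20)) = 20*(-4040/9) = -80800/9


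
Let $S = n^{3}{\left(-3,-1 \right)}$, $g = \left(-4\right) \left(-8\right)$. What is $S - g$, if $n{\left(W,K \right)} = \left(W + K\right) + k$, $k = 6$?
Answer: $-24$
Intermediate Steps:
$n{\left(W,K \right)} = 6 + K + W$ ($n{\left(W,K \right)} = \left(W + K\right) + 6 = \left(K + W\right) + 6 = 6 + K + W$)
$g = 32$
$S = 8$ ($S = \left(6 - 1 - 3\right)^{3} = 2^{3} = 8$)
$S - g = 8 - 32 = -24$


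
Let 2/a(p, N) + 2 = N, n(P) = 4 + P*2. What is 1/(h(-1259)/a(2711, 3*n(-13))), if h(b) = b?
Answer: 1/42806 ≈ 2.3361e-5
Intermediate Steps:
n(P) = 4 + 2*P
a(p, N) = 2/(-2 + N)
1/(h(-1259)/a(2711, 3*n(-13))) = 1/(-(-1259 + 3777*(4 + 2*(-13))/2)) = 1/(-(-1259 + 3777*(4 - 26)/2)) = 1/(-1259/(2/(-2 + 3*(-22)))) = 1/(-1259/(2/(-2 - 66))) = 1/(-1259/(2/(-68))) = 1/(-1259/(2*(-1/68))) = 1/(-1259/(-1/34)) = 1/(-1259*(-34)) = 1/42806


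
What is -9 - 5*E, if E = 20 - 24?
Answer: 11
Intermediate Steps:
E = -4
-9 - 5*E = -9 - 5*(-4) = -9 + 20 = 11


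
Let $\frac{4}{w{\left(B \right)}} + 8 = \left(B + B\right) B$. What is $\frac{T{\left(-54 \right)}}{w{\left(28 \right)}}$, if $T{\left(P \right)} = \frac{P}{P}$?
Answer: $390$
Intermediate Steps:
$w{\left(B \right)} = \frac{4}{-8 + 2 B^{2}}$ ($w{\left(B \right)} = \frac{4}{-8 + \left(B + B\right) B} = \frac{4}{-8 + 2 B B} = \frac{4}{-8 + 2 B^{2}}$)
$T{\left(P \right)} = 1$
$\frac{T{\left(-54 \right)}}{w{\left(28 \right)}} = 1 \frac{1}{2 \frac{1}{-4 + 28^{2}}} = 1 \frac{1}{2 \frac{1}{-4 + 784}} = 1 \frac{1}{2 \cdot \frac{1}{780}} = 1 \frac{1}{\frac{1}{390}} = 1 \cdot 390 = 390$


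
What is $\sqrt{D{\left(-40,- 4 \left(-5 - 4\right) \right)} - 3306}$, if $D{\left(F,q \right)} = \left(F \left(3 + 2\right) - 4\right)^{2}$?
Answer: $\sqrt{38310} \approx 195.73$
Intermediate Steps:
$D{\left(F,q \right)} = \left(-4 + 5 F\right)^{2}$ ($D{\left(F,q \right)} = \left(F 5 - 4\right)^{2} = \left(5 F - 4\right)^{2} = \left(-4 + 5 F\right)^{2}$)
$\sqrt{D{\left(-40,- 4 \left(-5 - 4\right) \right)} - 3306} = \sqrt{\left(-4 + 5 \left(-40\right)\right)^{2} - 3306} = \sqrt{\left(-4 - 200\right)^{2} - 3306} = \sqrt{\left(-204\right)^{2} - 3306} = \sqrt{41616 - 3306} = \sqrt{38310}$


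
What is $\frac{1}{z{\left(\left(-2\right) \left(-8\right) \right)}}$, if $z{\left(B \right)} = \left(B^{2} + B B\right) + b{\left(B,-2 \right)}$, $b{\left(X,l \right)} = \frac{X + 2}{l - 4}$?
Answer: $\frac{1}{509} \approx 0.0019646$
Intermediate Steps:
$b{\left(X,l \right)} = \frac{2 + X}{-4 + l}$
$z{\left(B \right)} = - \frac{1}{3} + 2 B^{2} - \frac{B}{6}$ ($z{\left(B \right)} = \left(B^{2} + B B\right) + \frac{2 + B}{-4 - 2} = \left(B^{2} + B^{2}\right) + \frac{2 + B}{-6} = 2 B^{2} - \frac{2 + B}{6} = 2 B^{2} - \left(\frac{1}{3} + \frac{B}{6}\right) = - \frac{1}{3} + 2 B^{2} - \frac{B}{6}$)
$\frac{1}{z{\left(\left(-2\right) \left(-8\right) \right)}} = \frac{1}{- \frac{1}{3} + 2 \left(\left(-2\right) \left(-8\right)\right)^{2} - \frac{\left(-2\right) \left(-8\right)}{6}} = \frac{1}{- \frac{1}{3} + 2 \cdot 16^{2} - \frac{8}{3}} = \frac{1}{- \frac{1}{3} + 2 \cdot 256 - \frac{8}{3}} = \frac{1}{- \frac{1}{3} + 512 - \frac{8}{3}} = \frac{1}{509}$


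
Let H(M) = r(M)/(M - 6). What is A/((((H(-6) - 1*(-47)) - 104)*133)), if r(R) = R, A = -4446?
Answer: 468/791 ≈ 0.59166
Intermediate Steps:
H(M) = M/(-6 + M) (H(M) = M/(M - 6) = M/(-6 + M))
A/((((H(-6) - 1*(-47)) - 104)*133)) = -4446*1/(133*((-6/(-6 - 6) - 1*(-47)) - 104)) = -4446*1/(133*((-6/(-12) + 47) - 104)) = -4446*1/(133*((-6*(-1/12) + 47) - 104)) = -4446*1/(133*((½ + 47) - 104)) = -4446*1/(133*(95/2 - 104)) = -4446/((-113/2*133)) = -4446/(-15029/2) = -4446*(-2/15029) = 468/791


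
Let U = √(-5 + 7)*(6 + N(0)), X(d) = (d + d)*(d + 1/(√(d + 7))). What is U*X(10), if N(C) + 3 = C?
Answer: 60*√2*(170 + √17)/17 ≈ 869.11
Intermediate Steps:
N(C) = -3 + C
X(d) = 2*d*(d + (7 + d)^(-½)) (X(d) = (2*d)*(d + 1/(√(7 + d))) = (2*d)*(d + (7 + d)^(-½)) = 2*d*(d + (7 + d)^(-½)))
U = 3*√2 (U = √(-5 + 7)*(6 + (-3 + 0)) = √2*(6 - 3) = √2*3 = 3*√2 ≈ 4.2426)
U*X(10) = (3*√2)*(2*10² + 2*10/√(7 + 10)) = (3*√2)*(2*100 + 2*10/√17) = (3*√2)*(200 + 2*10*(√17/17)) = (3*√2)*(200 + 20*√17/17) = 3*√2*(200 + 20*√17/17)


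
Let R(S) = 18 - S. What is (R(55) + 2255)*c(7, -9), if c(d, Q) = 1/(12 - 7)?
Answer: 2218/5 ≈ 443.60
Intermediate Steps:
c(d, Q) = 1/5
(R(55) + 2255)*c(7, -9) = ((18 - 1*55) + 2255)*(1/5) = ((18 - 55) + 2255)*(1/5) = (-37 + 2255)*(1/5) = 2218*(1/5) = 2218/5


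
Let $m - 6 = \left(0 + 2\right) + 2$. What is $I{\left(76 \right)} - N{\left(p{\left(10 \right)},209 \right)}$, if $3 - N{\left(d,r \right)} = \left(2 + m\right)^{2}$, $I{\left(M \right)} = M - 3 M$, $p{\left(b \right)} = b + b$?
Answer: $-11$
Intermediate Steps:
$p{\left(b \right)} = 2 b$
$m = 10$ ($m = 6 + \left(\left(0 + 2\right) + 2\right) = 6 + \left(2 + 2\right) = 6 + 4 = 10$)
$I{\left(M \right)} = - 2 M$
$N{\left(d,r \right)} = -141$ ($N{\left(d,r \right)} = 3 - \left(2 + 10\right)^{2} = 3 - 12^{2} = 3 - 144 = -141$)
$I{\left(76 \right)} - N{\left(p{\left(10 \right)},209 \right)} = \left(-2\right) 76 - -141 = -152 + 141 = -11$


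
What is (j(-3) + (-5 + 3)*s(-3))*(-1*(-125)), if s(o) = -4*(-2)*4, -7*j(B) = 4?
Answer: -56500/7 ≈ -8071.4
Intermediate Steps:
j(B) = -4/7 (j(B) = -⅐*4 = -4/7)
s(o) = 32 (s(o) = 8*4 = 32)
(j(-3) + (-5 + 3)*s(-3))*(-1*(-125)) = (-4/7 + (-5 + 3)*32)*(-1*(-125)) = (-4/7 - 2*32)*125 = (-4/7 - 64)*125 = -452/7*125 = -56500/7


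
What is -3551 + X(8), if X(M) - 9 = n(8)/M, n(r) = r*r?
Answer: -3534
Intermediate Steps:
n(r) = r**2
X(M) = 9 + 64/M (X(M) = 9 + 8**2/M = 9 + 64/M)
-3551 + X(8) = -3551 + (9 + 64/8) = -3551 + (9 + 64*(1/8)) = -3551 + (9 + 8) = -3551 + 17 = -3534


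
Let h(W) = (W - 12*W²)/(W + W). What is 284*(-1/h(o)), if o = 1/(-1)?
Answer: -568/13 ≈ -43.692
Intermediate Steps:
o = -1
h(W) = (W - 12*W²)/(2*W) (h(W) = (W - 12*W²)/((2*W)) = (W - 12*W²)*(1/(2*W)) = (W - 12*W²)/(2*W))
284*(-1/h(o)) = 284*(-1/(½ - 6*(-1))) = 284*(-1/(½ + 6)) = 284*(-1/13/2) = 284*(-1*2/13) = 284*(-2/13) = -568/13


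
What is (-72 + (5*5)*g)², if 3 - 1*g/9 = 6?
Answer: 558009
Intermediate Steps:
g = -27 (g = 27 - 9*6 = 27 - 54 = -27)
(-72 + (5*5)*g)² = (-72 + (5*5)*(-27))² = (-72 + 25*(-27))² = (-72 - 675)² = (-747)² = 558009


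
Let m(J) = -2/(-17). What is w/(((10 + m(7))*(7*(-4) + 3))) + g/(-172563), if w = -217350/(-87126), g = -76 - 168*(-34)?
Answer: -18327285611/430995419556 ≈ -0.042523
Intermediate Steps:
g = 5636 (g = -76 + 5712 = 5636)
m(J) = 2/17 (m(J) = -2*(-1/17) = 2/17)
w = 36225/14521 (w = -217350*(-1/87126) = 36225/14521 ≈ 2.4947)
w/(((10 + m(7))*(7*(-4) + 3))) + g/(-172563) = 36225/(14521*(((10 + 2/17)*(7*(-4) + 3)))) + 5636/(-172563) = 36225/(14521*((172*(-28 + 3)/17))) + 5636*(-1/172563) = 36225/(14521*(((172/17)*(-25)))) - 5636/172563 = 36225/(14521*(-4300/17)) - 5636/172563 = (36225/14521)*(-17/4300) - 5636/172563 = -24633/2497612 - 5636/172563 = -18327285611/430995419556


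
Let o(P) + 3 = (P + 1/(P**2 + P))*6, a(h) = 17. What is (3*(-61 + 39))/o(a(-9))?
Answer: -1683/2525 ≈ -0.66653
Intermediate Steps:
o(P) = -3 + 6*P + 6/(P + P**2) (o(P) = -3 + (P + 1/(P**2 + P))*6 = -3 + (P + 1/(P + P**2))*6 = -3 + (6*P + 6/(P + P**2)) = -3 + 6*P + 6/(P + P**2))
(3*(-61 + 39))/o(a(-9)) = (3*(-61 + 39))/((3*(2 + 17**2 - 1*17 + 2*17**3)/(17*(1 + 17)))) = (3*(-22))/((3*(1/17)*(2 + 289 - 17 + 2*4913)/18)) = -66*102/(2 + 289 - 17 + 9826) = -66/(3*(1/17)*(1/18)*10100) = -66/5050/51 = -66*51/5050 = -1683/2525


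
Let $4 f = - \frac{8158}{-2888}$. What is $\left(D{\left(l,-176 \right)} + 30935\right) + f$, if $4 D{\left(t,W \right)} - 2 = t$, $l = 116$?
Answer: $\frac{178855031}{5776} \approx 30965.0$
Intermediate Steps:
$D{\left(t,W \right)} = \frac{1}{2} + \frac{t}{4}$
$f = \frac{4079}{5776}$ ($f = \frac{\left(-8158\right) \frac{1}{-2888}}{4} = \frac{\left(-8158\right) \left(- \frac{1}{2888}\right)}{4} = \frac{1}{4} \cdot \frac{4079}{1444} = \frac{4079}{5776} \approx 0.7062$)
$\left(D{\left(l,-176 \right)} + 30935\right) + f = \left(\left(\frac{1}{2} + \frac{1}{4} \cdot 116\right) + 30935\right) + \frac{4079}{5776} = \left(\left(\frac{1}{2} + 29\right) + 30935\right) + \frac{4079}{5776} = \left(\frac{59}{2} + 30935\right) + \frac{4079}{5776} = \frac{61929}{2} + \frac{4079}{5776} = \frac{178855031}{5776}$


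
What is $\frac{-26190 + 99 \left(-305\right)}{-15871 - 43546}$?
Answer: $\frac{56385}{59417} \approx 0.94897$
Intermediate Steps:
$\frac{-26190 + 99 \left(-305\right)}{-15871 - 43546} = \frac{-26190 - 30195}{-59417} = \left(-56385\right) \left(- \frac{1}{59417}\right) = \frac{56385}{59417}$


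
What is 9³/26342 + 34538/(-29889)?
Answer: -888010915/787336038 ≈ -1.1279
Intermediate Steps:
9³/26342 + 34538/(-29889) = 729*(1/26342) + 34538*(-1/29889) = 729/26342 - 34538/29889 = -888010915/787336038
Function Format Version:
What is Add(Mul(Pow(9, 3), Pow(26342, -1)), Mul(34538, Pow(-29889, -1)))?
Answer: Rational(-888010915, 787336038) ≈ -1.1279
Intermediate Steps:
Add(Mul(Pow(9, 3), Pow(26342, -1)), Mul(34538, Pow(-29889, -1))) = Add(Mul(729, Rational(1, 26342)), Mul(34538, Rational(-1, 29889))) = Add(Rational(729, 26342), Rational(-34538, 29889)) = Rational(-888010915, 787336038)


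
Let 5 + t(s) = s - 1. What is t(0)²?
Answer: 36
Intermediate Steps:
t(s) = -6 + s (t(s) = -5 + (s - 1) = -5 + (-1 + s) = -6 + s)
t(0)² = (-6 + 0)² = (-6)² = 36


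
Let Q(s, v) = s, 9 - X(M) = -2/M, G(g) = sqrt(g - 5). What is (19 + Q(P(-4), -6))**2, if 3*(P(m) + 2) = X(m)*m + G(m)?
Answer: 280/9 + 34*I/3 ≈ 31.111 + 11.333*I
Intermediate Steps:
G(g) = sqrt(-5 + g)
X(M) = 9 + 2/M (X(M) = 9 - (-2)/M = 9 + 2/M)
P(m) = -2 + sqrt(-5 + m)/3 + m*(9 + 2/m)/3 (P(m) = -2 + ((9 + 2/m)*m + sqrt(-5 + m))/3 = -2 + (m*(9 + 2/m) + sqrt(-5 + m))/3 = -2 + (sqrt(-5 + m) + m*(9 + 2/m))/3 = -2 + (sqrt(-5 + m)/3 + m*(9 + 2/m)/3) = -2 + sqrt(-5 + m)/3 + m*(9 + 2/m)/3)
(19 + Q(P(-4), -6))**2 = (19 + (-4/3 + 3*(-4) + sqrt(-5 - 4)/3))**2 = (19 + (-4/3 - 12 + sqrt(-9)/3))**2 = (19 + (-4/3 - 12 + (3*I)/3))**2 = (19 + (-4/3 - 12 + I))**2 = (19 + (-40/3 + I))**2 = (17/3 + I)**2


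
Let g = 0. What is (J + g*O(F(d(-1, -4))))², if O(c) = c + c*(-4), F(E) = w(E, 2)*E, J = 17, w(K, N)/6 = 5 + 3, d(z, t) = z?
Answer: 289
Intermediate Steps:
w(K, N) = 48 (w(K, N) = 6*(5 + 3) = 6*8 = 48)
F(E) = 48*E
O(c) = -3*c (O(c) = c - 4*c = -3*c)
(J + g*O(F(d(-1, -4))))² = (17 + 0*(-144*(-1)))² = (17 + 0*(-3*(-48)))² = (17 + 0*144)² = (17 + 0)² = 17² = 289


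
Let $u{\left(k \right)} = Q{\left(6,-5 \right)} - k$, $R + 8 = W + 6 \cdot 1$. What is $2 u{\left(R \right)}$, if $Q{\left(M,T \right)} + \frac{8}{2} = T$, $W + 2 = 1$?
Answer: $-12$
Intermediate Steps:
$W = -1$ ($W = -2 + 1 = -1$)
$Q{\left(M,T \right)} = -4 + T$
$R = -3$ ($R = -8 + \left(-1 + 6 \cdot 1\right) = -8 + \left(-1 + 6\right) = -8 + 5 = -3$)
$u{\left(k \right)} = -9 - k$ ($u{\left(k \right)} = \left(-4 - 5\right) - k = -9 - k$)
$2 u{\left(R \right)} = 2 \left(-9 - -3\right) = 2 \left(-9 + 3\right) = 2 \left(-6\right) = -12$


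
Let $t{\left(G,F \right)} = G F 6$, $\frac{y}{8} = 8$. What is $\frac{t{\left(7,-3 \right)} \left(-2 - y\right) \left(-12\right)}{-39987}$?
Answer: $\frac{3696}{1481} \approx 2.4956$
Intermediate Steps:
$y = 64$ ($y = 8 \cdot 8 = 64$)
$t{\left(G,F \right)} = 6 F G$ ($t{\left(G,F \right)} = F G 6 = 6 F G$)
$\frac{t{\left(7,-3 \right)} \left(-2 - y\right) \left(-12\right)}{-39987} = \frac{6 \left(-3\right) 7 \left(-2 - 64\right) \left(-12\right)}{-39987} = - 126 \left(-2 - 64\right) \left(-12\right) \left(- \frac{1}{39987}\right) = \left(-126\right) \left(-66\right) \left(-12\right) \left(- \frac{1}{39987}\right) = 8316 \left(-12\right) \left(- \frac{1}{39987}\right) = \left(-99792\right) \left(- \frac{1}{39987}\right) = \frac{3696}{1481}$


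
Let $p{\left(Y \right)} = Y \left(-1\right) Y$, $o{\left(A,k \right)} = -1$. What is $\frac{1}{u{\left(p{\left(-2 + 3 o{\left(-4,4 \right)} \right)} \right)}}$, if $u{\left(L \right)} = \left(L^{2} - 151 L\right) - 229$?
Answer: $\frac{1}{4171} \approx 0.00023975$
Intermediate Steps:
$p{\left(Y \right)} = - Y^{2}$ ($p{\left(Y \right)} = - Y Y = - Y^{2}$)
$u{\left(L \right)} = -229 + L^{2} - 151 L$
$\frac{1}{u{\left(p{\left(-2 + 3 o{\left(-4,4 \right)} \right)} \right)}} = \frac{1}{-229 + \left(- \left(-2 + 3 \left(-1\right)\right)^{2}\right)^{2} - 151 \left(- \left(-2 + 3 \left(-1\right)\right)^{2}\right)} = \frac{1}{-229 + \left(- \left(-2 - 3\right)^{2}\right)^{2} - 151 \left(- \left(-2 - 3\right)^{2}\right)} = \frac{1}{-229 + \left(- \left(-5\right)^{2}\right)^{2} - 151 \left(- \left(-5\right)^{2}\right)} = \frac{1}{-229 + \left(\left(-1\right) 25\right)^{2} - 151 \left(\left(-1\right) 25\right)} = \frac{1}{-229 + \left(-25\right)^{2} - -3775} = \frac{1}{-229 + 625 + 3775} = \frac{1}{4171}$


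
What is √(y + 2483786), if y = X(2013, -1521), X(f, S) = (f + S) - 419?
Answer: 7*√50691 ≈ 1576.0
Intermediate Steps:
X(f, S) = -419 + S + f (X(f, S) = (S + f) - 419 = -419 + S + f)
y = 73 (y = -419 - 1521 + 2013 = 73)
√(y + 2483786) = √(73 + 2483786) = √2483859 = 7*√50691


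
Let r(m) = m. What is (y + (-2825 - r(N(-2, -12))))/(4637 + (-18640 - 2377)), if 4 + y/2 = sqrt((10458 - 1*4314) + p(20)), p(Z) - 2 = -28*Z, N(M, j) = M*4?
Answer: 565/3276 - sqrt(114)/1170 ≈ 0.16334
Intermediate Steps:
N(M, j) = 4*M
p(Z) = 2 - 28*Z
y = -8 + 14*sqrt(114) (y = -8 + 2*sqrt((10458 - 1*4314) + (2 - 28*20)) = -8 + 2*sqrt((10458 - 4314) + (2 - 560)) = -8 + 2*sqrt(6144 - 558) = -8 + 2*sqrt(5586) = -8 + 2*(7*sqrt(114)) = -8 + 14*sqrt(114) ≈ 141.48)
(y + (-2825 - r(N(-2, -12))))/(4637 + (-18640 - 2377)) = ((-8 + 14*sqrt(114)) + (-2825 - 4*(-2)))/(4637 + (-18640 - 2377)) = ((-8 + 14*sqrt(114)) + (-2825 - 1*(-8)))/(4637 - 21017) = ((-8 + 14*sqrt(114)) + (-2825 + 8))/(-16380) = ((-8 + 14*sqrt(114)) - 2817)*(-1/16380) = (-2825 + 14*sqrt(114))*(-1/16380) = 565/3276 - sqrt(114)/1170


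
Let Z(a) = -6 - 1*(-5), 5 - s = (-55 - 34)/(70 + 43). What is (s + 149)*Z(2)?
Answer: -17491/113 ≈ -154.79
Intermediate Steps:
s = 654/113 (s = 5 - (-55 - 34)/(70 + 43) = 5 - (-89)/113 = 5 - 1*(-89/113) = 5 + 89/113 = 654/113 ≈ 5.7876)
Z(a) = -1 (Z(a) = -6 + 5 = -1)
(s + 149)*Z(2) = (654/113 + 149)*(-1) = (17491/113)*(-1) = -17491/113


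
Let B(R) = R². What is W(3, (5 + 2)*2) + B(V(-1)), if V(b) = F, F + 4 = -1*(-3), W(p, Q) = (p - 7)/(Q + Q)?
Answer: 6/7 ≈ 0.85714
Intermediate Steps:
W(p, Q) = (-7 + p)/(2*Q) (W(p, Q) = (-7 + p)/((2*Q)) = (-7 + p)*(1/(2*Q)) = (-7 + p)/(2*Q))
F = -1 (F = -4 - 1*(-3) = -4 + 3 = -1)
V(b) = -1
W(3, (5 + 2)*2) + B(V(-1)) = (-7 + 3)/(2*(((5 + 2)*2))) + (-1)² = (½)*(-4)/(7*2) + 1 = (½)*(-4)/14 + 1 = (½)*(1/14)*(-4) + 1 = -⅐ + 1 = 6/7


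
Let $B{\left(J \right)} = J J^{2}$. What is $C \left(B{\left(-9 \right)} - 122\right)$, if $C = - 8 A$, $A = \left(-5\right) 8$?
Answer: $-272320$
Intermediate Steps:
$A = -40$
$B{\left(J \right)} = J^{3}$
$C = 320$ ($C = \left(-8\right) \left(-40\right) = 320$)
$C \left(B{\left(-9 \right)} - 122\right) = 320 \left(\left(-9\right)^{3} - 122\right) = 320 \left(-729 - 122\right) = 320 \left(-851\right) = -272320$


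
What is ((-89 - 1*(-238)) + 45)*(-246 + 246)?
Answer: 0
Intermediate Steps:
((-89 - 1*(-238)) + 45)*(-246 + 246) = ((-89 + 238) + 45)*0 = (149 + 45)*0 = 194*0 = 0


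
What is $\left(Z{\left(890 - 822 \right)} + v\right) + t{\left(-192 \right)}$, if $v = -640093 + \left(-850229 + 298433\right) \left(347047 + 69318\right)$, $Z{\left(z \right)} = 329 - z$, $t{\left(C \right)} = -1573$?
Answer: $-229749182945$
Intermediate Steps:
$v = -229749181633$ ($v = -640093 - 229748541540 = -229749181633$)
$\left(Z{\left(890 - 822 \right)} + v\right) + t{\left(-192 \right)} = \left(\left(329 - \left(890 - 822\right)\right) - 229749181633\right) - 1573 = \left(\left(329 - 68\right) - 229749181633\right) - 1573 = \left(261 - 229749181633\right) - 1573 = -229749181372 - 1573 = -229749182945$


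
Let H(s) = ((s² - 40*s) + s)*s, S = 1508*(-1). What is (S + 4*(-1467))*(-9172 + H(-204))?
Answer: 74658839360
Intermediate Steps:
S = -1508
H(s) = s*(s² - 39*s) (H(s) = (s² - 39*s)*s = s*(s² - 39*s))
(S + 4*(-1467))*(-9172 + H(-204)) = (-1508 + 4*(-1467))*(-9172 + (-204)²*(-39 - 204)) = (-1508 - 5868)*(-9172 + 41616*(-243)) = -7376*(-9172 - 10112688) = -7376*(-10121860) = 74658839360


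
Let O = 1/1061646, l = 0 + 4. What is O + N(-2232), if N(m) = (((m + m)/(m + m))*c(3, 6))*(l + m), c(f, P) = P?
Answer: -14192083727/1061646 ≈ -13368.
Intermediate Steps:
l = 4
N(m) = 24 + 6*m (N(m) = (((m + m)/(m + m))*6)*(4 + m) = (((2*m)/((2*m)))*6)*(4 + m) = (((2*m)*(1/(2*m)))*6)*(4 + m) = (1*6)*(4 + m) = 6*(4 + m) = 24 + 6*m)
O = 1/1061646 ≈ 9.4193e-7
O + N(-2232) = 1/1061646 + (24 + 6*(-2232)) = 1/1061646 + (24 - 13392) = 1/1061646 - 13368 = -14192083727/1061646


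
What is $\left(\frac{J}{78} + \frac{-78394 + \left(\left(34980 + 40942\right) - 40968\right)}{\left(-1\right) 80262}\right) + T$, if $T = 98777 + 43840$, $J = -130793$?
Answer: $\frac{1256909233}{8918} \approx 1.4094 \cdot 10^{5}$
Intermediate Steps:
$T = 142617$
$\left(\frac{J}{78} + \frac{-78394 + \left(\left(34980 + 40942\right) - 40968\right)}{\left(-1\right) 80262}\right) + T = \left(- \frac{130793}{78} + \frac{-78394 + \left(\left(34980 + 40942\right) - 40968\right)}{\left(-1\right) 80262}\right) + 142617 = \left(\left(-130793\right) \frac{1}{78} + \frac{-78394 + \left(75922 - 40968\right)}{-80262}\right) + 142617 = \left(- \frac{10061}{6} + \left(-78394 + 34954\right) \left(- \frac{1}{80262}\right)\right) + 142617 = \left(- \frac{10061}{6} - - \frac{7240}{13377}\right) + 142617 = \left(- \frac{10061}{6} + \frac{7240}{13377}\right) + 142617 = - \frac{14949173}{8918} + 142617 = \frac{1256909233}{8918}$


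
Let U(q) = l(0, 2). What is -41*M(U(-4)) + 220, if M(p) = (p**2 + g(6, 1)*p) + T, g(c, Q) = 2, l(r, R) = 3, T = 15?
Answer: -1010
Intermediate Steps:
U(q) = 3
M(p) = 15 + p**2 + 2*p (M(p) = (p**2 + 2*p) + 15 = 15 + p**2 + 2*p)
-41*M(U(-4)) + 220 = -41*(15 + 3**2 + 2*3) + 220 = -41*(15 + 9 + 6) + 220 = -41*30 + 220 = -1230 + 220 = -1010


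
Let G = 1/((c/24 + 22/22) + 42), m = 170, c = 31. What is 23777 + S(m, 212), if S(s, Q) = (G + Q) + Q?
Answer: 25725687/1063 ≈ 24201.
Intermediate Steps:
G = 24/1063 (G = 1/((31/24 + 22/22) + 42) = 1/((31*(1/24) + 22*(1/22)) + 42) = 1/((31/24 + 1) + 42) = 1/(55/24 + 42) = 1/(1063/24) = 24/1063 ≈ 0.022578)
S(s, Q) = 24/1063 + 2*Q (S(s, Q) = (24/1063 + Q) + Q = 24/1063 + 2*Q)
23777 + S(m, 212) = 23777 + (24/1063 + 2*212) = 23777 + (24/1063 + 424) = 23777 + 450736/1063 = 25725687/1063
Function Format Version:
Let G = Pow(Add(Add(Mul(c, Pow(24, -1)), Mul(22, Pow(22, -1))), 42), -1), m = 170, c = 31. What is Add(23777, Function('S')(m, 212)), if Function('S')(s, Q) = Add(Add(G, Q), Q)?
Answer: Rational(25725687, 1063) ≈ 24201.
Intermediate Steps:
G = Rational(24, 1063) (G = Pow(Add(Add(Mul(31, Pow(24, -1)), Mul(22, Pow(22, -1))), 42), -1) = Pow(Add(Add(Mul(31, Rational(1, 24)), Mul(22, Rational(1, 22))), 42), -1) = Pow(Add(Add(Rational(31, 24), 1), 42), -1) = Pow(Add(Rational(55, 24), 42), -1) = Pow(Rational(1063, 24), -1) = Rational(24, 1063) ≈ 0.022578)
Function('S')(s, Q) = Add(Rational(24, 1063), Mul(2, Q)) (Function('S')(s, Q) = Add(Add(Rational(24, 1063), Q), Q) = Add(Rational(24, 1063), Mul(2, Q)))
Add(23777, Function('S')(m, 212)) = Add(23777, Add(Rational(24, 1063), Mul(2, 212))) = Add(23777, Add(Rational(24, 1063), 424)) = Add(23777, Rational(450736, 1063)) = Rational(25725687, 1063)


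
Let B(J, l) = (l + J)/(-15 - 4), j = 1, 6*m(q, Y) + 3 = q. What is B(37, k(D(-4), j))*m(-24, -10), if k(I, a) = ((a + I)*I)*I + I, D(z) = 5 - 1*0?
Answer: 864/19 ≈ 45.474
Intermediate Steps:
m(q, Y) = -1/2 + q/6
D(z) = 5 (D(z) = 5 + 0 = 5)
k(I, a) = I + I**2*(I + a) (k(I, a) = ((I + a)*I)*I + I = (I*(I + a))*I + I = I**2*(I + a) + I = I + I**2*(I + a))
B(J, l) = -J/19 - l/19 (B(J, l) = (J + l)/(-19) = (J + l)*(-1/19) = -J/19 - l/19)
B(37, k(D(-4), j))*m(-24, -10) = (-1/19*37 - 5*(1 + 5**2 + 5*1)/19)*(-1/2 + (1/6)*(-24)) = (-37/19 - 5*(1 + 25 + 5)/19)*(-1/2 - 4) = (-37/19 - 5*31/19)*(-9/2) = (-37/19 - 1/19*155)*(-9/2) = (-37/19 - 155/19)*(-9/2) = -192/19*(-9/2) = 864/19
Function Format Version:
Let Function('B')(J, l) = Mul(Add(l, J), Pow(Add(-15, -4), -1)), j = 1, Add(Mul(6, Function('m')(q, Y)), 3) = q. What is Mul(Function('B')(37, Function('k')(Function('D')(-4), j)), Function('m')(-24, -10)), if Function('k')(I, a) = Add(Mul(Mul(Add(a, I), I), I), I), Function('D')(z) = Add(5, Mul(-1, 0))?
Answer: Rational(864, 19) ≈ 45.474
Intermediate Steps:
Function('m')(q, Y) = Add(Rational(-1, 2), Mul(Rational(1, 6), q))
Function('D')(z) = 5 (Function('D')(z) = Add(5, 0) = 5)
Function('k')(I, a) = Add(I, Mul(Pow(I, 2), Add(I, a))) (Function('k')(I, a) = Add(Mul(Mul(Add(I, a), I), I), I) = Add(Mul(Mul(I, Add(I, a)), I), I) = Add(Mul(Pow(I, 2), Add(I, a)), I) = Add(I, Mul(Pow(I, 2), Add(I, a))))
Function('B')(J, l) = Add(Mul(Rational(-1, 19), J), Mul(Rational(-1, 19), l)) (Function('B')(J, l) = Mul(Add(J, l), Pow(-19, -1)) = Mul(Add(J, l), Rational(-1, 19)) = Add(Mul(Rational(-1, 19), J), Mul(Rational(-1, 19), l)))
Mul(Function('B')(37, Function('k')(Function('D')(-4), j)), Function('m')(-24, -10)) = Mul(Add(Mul(Rational(-1, 19), 37), Mul(Rational(-1, 19), Mul(5, Add(1, Pow(5, 2), Mul(5, 1))))), Add(Rational(-1, 2), Mul(Rational(1, 6), -24))) = Mul(Add(Rational(-37, 19), Mul(Rational(-1, 19), Mul(5, Add(1, 25, 5)))), Add(Rational(-1, 2), -4)) = Mul(Add(Rational(-37, 19), Mul(Rational(-1, 19), Mul(5, 31))), Rational(-9, 2)) = Mul(Add(Rational(-37, 19), Mul(Rational(-1, 19), 155)), Rational(-9, 2)) = Mul(Add(Rational(-37, 19), Rational(-155, 19)), Rational(-9, 2)) = Mul(Rational(-192, 19), Rational(-9, 2)) = Rational(864, 19)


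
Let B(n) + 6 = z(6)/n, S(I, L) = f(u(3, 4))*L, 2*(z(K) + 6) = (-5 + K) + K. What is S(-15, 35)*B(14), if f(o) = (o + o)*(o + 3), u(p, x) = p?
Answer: -7785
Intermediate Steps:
z(K) = -17/2 + K (z(K) = -6 + ((-5 + K) + K)/2 = -6 + (-5 + 2*K)/2 = -6 + (-5/2 + K) = -17/2 + K)
f(o) = 2*o*(3 + o) (f(o) = (2*o)*(3 + o) = 2*o*(3 + o))
S(I, L) = 36*L (S(I, L) = (2*3*(3 + 3))*L = (2*3*6)*L = 36*L)
B(n) = -6 - 5/(2*n) (B(n) = -6 + (-17/2 + 6)/n = -6 - 5/(2*n))
S(-15, 35)*B(14) = (36*35)*(-6 - 5/2/14) = 1260*(-6 - 5/2*1/14) = 1260*(-6 - 5/28) = 1260*(-173/28) = -7785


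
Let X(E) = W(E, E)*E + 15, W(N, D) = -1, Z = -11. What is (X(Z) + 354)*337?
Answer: 128060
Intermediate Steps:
X(E) = 15 - E (X(E) = -E + 15 = 15 - E)
(X(Z) + 354)*337 = ((15 - 1*(-11)) + 354)*337 = ((15 + 11) + 354)*337 = (26 + 354)*337 = 380*337 = 128060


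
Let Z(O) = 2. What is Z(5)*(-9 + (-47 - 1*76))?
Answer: -264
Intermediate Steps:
Z(5)*(-9 + (-47 - 1*76)) = 2*(-9 + (-47 - 1*76)) = 2*(-9 + (-47 - 76)) = 2*(-9 - 123) = 2*(-132) = -264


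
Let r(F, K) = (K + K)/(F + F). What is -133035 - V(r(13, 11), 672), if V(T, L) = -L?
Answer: -132363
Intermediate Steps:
r(F, K) = K/F (r(F, K) = (2*K)/((2*F)) = (2*K)*(1/(2*F)) = K/F)
-133035 - V(r(13, 11), 672) = -133035 - (-1)*672 = -133035 - 1*(-672) = -133035 + 672 = -132363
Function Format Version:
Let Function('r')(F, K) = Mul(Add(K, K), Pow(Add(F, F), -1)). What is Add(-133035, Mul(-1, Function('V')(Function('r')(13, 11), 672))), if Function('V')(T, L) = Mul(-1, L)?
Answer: -132363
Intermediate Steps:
Function('r')(F, K) = Mul(K, Pow(F, -1)) (Function('r')(F, K) = Mul(Mul(2, K), Pow(Mul(2, F), -1)) = Mul(Mul(2, K), Mul(Rational(1, 2), Pow(F, -1))) = Mul(K, Pow(F, -1)))
Add(-133035, Mul(-1, Function('V')(Function('r')(13, 11), 672))) = Add(-133035, Mul(-1, Mul(-1, 672))) = Add(-133035, Mul(-1, -672)) = Add(-133035, 672) = -132363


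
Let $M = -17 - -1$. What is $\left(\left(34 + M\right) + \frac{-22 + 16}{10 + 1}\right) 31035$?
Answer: $\frac{5958720}{11} \approx 5.417 \cdot 10^{5}$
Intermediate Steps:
$M = -16$ ($M = -17 + 1 = -16$)
$\left(\left(34 + M\right) + \frac{-22 + 16}{10 + 1}\right) 31035 = \left(\left(34 - 16\right) + \frac{-22 + 16}{10 + 1}\right) 31035 = \left(18 - \frac{6}{11}\right) 31035 = \frac{192}{11} \cdot 31035 = \frac{5958720}{11}$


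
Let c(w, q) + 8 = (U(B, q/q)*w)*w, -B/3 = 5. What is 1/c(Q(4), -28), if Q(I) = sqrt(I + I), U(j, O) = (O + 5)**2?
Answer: 1/280 ≈ 0.0035714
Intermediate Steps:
B = -15 (B = -3*5 = -15)
U(j, O) = (5 + O)**2
Q(I) = sqrt(2)*sqrt(I) (Q(I) = sqrt(2*I) = sqrt(2)*sqrt(I))
c(w, q) = -8 + 36*w**2 (c(w, q) = -8 + ((5 + q/q)**2*w)*w = -8 + ((5 + 1)**2*w)*w = -8 + (6**2*w)*w = -8 + (36*w)*w = -8 + 36*w**2)
1/c(Q(4), -28) = 1/(-8 + 36*(sqrt(2)*sqrt(4))**2) = 1/(-8 + 36*(sqrt(2)*2)**2) = 1/(-8 + 36*(2*sqrt(2))**2) = 1/(-8 + 36*8) = 1/(-8 + 288) = 1/280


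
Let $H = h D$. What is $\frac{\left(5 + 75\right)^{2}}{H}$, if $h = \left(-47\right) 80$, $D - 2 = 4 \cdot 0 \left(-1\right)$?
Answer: $- \frac{40}{47} \approx -0.85106$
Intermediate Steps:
$D = 2$ ($D = 2 + 4 \cdot 0 \left(-1\right) = 2 + 0 \left(-1\right) = 2 + 0 = 2$)
$h = -3760$
$H = -7520$ ($H = \left(-3760\right) 2 = -7520$)
$\frac{\left(5 + 75\right)^{2}}{H} = \frac{\left(5 + 75\right)^{2}}{-7520} = 80^{2} \left(- \frac{1}{7520}\right) = 6400 \left(- \frac{1}{7520}\right) = - \frac{40}{47}$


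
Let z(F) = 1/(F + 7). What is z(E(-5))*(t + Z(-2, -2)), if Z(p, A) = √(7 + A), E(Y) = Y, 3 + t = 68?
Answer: 65/2 + √5/2 ≈ 33.618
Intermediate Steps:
t = 65 (t = -3 + 68 = 65)
z(F) = 1/(7 + F)
z(E(-5))*(t + Z(-2, -2)) = (65 + √(7 - 2))/(7 - 5) = (65 + √5)/2 = 65/2 + √5/2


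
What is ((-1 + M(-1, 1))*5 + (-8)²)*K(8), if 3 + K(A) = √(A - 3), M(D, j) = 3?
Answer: -222 + 74*√5 ≈ -56.531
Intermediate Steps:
K(A) = -3 + √(-3 + A) (K(A) = -3 + √(A - 3) = -3 + √(-3 + A))
((-1 + M(-1, 1))*5 + (-8)²)*K(8) = ((-1 + 3)*5 + (-8)²)*(-3 + √(-3 + 8)) = (2*5 + 64)*(-3 + √5) = (10 + 64)*(-3 + √5) = 74*(-3 + √5) = -222 + 74*√5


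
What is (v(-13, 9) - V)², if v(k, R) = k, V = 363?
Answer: 141376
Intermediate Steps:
(v(-13, 9) - V)² = (-13 - 1*363)² = (-13 - 363)² = (-376)² = 141376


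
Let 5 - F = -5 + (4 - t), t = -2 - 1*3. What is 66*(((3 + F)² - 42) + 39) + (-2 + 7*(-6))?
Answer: 814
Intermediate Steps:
t = -5 (t = -2 - 3 = -5)
F = 1 (F = 5 - (-5 + (4 - 1*(-5))) = 5 - (-5 + (4 + 5)) = 5 - (-5 + 9) = 5 - 1*4 = 5 - 4 = 1)
66*(((3 + F)² - 42) + 39) + (-2 + 7*(-6)) = 66*(((3 + 1)² - 42) + 39) + (-2 + 7*(-6)) = 66*((4² - 42) + 39) + (-2 - 42) = 66*((16 - 42) + 39) - 44 = 66*(-26 + 39) - 44 = 66*13 - 44 = 858 - 44 = 814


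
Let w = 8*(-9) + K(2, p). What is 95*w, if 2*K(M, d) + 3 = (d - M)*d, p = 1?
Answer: -7030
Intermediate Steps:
K(M, d) = -3/2 + d*(d - M)/2 (K(M, d) = -3/2 + ((d - M)*d)/2 = -3/2 + (d*(d - M))/2 = -3/2 + d*(d - M)/2)
w = -74 (w = 8*(-9) + (-3/2 + (1/2)*1**2 - 1/2*2*1) = -72 + (-3/2 + (1/2)*1 - 1) = -72 + (-3/2 + 1/2 - 1) = -72 - 2 = -74)
95*w = 95*(-74) = -7030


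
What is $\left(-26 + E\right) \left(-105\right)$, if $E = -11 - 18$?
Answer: $5775$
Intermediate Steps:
$E = -29$
$\left(-26 + E\right) \left(-105\right) = \left(-26 - 29\right) \left(-105\right) = \left(-55\right) \left(-105\right) = 5775$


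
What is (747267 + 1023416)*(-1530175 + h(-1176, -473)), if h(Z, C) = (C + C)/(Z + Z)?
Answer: -3186318077268341/1176 ≈ -2.7095e+12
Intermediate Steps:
h(Z, C) = C/Z (h(Z, C) = (2*C)/((2*Z)) = (2*C)*(1/(2*Z)) = C/Z)
(747267 + 1023416)*(-1530175 + h(-1176, -473)) = (747267 + 1023416)*(-1530175 - 473/(-1176)) = 1770683*(-1530175 - 473*(-1/1176)) = 1770683*(-1530175 + 473/1176) = 1770683*(-1799485327/1176) = -3186318077268341/1176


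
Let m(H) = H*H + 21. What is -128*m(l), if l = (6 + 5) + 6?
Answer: -39680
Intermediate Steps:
l = 17 (l = 11 + 6 = 17)
m(H) = 21 + H**2 (m(H) = H**2 + 21 = 21 + H**2)
-128*m(l) = -128*(21 + 17**2) = -128*(21 + 289) = -128*310 = -39680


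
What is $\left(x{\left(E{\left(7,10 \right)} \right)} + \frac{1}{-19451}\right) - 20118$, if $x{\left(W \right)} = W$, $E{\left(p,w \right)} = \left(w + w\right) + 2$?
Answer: $- \frac{390887297}{19451} \approx -20096.0$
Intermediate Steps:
$E{\left(p,w \right)} = 2 + 2 w$ ($E{\left(p,w \right)} = 2 w + 2 = 2 + 2 w$)
$\left(x{\left(E{\left(7,10 \right)} \right)} + \frac{1}{-19451}\right) - 20118 = \left(\left(2 + 2 \cdot 10\right) + \frac{1}{-19451}\right) - 20118 = \left(\left(2 + 20\right) - \frac{1}{19451}\right) - 20118 = \left(22 - \frac{1}{19451}\right) - 20118 = \frac{427921}{19451} - 20118 = - \frac{390887297}{19451}$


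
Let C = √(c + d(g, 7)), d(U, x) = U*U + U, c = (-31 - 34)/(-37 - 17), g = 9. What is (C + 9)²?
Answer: 9299/54 + 5*√1182 ≈ 344.10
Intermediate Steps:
c = 65/54 (c = -65/(-54) = -65*(-1/54) = 65/54 ≈ 1.2037)
d(U, x) = U + U² (d(U, x) = U² + U = U + U²)
C = 5*√1182/18 (C = √(65/54 + 9*(1 + 9)) = √(65/54 + 9*10) = √(65/54 + 90) = √(4925/54) = 5*√1182/18 ≈ 9.5501)
(C + 9)² = (5*√1182/18 + 9)² = (9 + 5*√1182/18)²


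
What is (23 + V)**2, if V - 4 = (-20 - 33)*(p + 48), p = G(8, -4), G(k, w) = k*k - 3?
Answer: 33062500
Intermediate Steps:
G(k, w) = -3 + k**2 (G(k, w) = k**2 - 3 = -3 + k**2)
p = 61 (p = -3 + 8**2 = -3 + 64 = 61)
V = -5773 (V = 4 + (-20 - 33)*(61 + 48) = 4 - 53*109 = 4 - 5777 = -5773)
(23 + V)**2 = (23 - 5773)**2 = (-5750)**2 = 33062500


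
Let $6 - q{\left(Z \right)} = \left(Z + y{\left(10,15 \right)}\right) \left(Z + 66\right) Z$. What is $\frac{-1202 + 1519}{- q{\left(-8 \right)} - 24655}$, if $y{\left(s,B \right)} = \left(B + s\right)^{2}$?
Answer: $- \frac{317}{310949} \approx -0.0010195$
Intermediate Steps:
$q{\left(Z \right)} = 6 - Z \left(66 + Z\right) \left(625 + Z\right)$ ($q{\left(Z \right)} = 6 - \left(Z + \left(15 + 10\right)^{2}\right) \left(Z + 66\right) Z = 6 - \left(Z + 25^{2}\right) \left(66 + Z\right) Z = 6 - \left(Z + 625\right) \left(66 + Z\right) Z = 6 - \left(625 + Z\right) \left(66 + Z\right) Z = 6 - \left(66 + Z\right) \left(625 + Z\right) Z = 6 - Z \left(66 + Z\right) \left(625 + Z\right)$)
$\frac{-1202 + 1519}{- q{\left(-8 \right)} - 24655} = \frac{-1202 + 1519}{- (6 - \left(-8\right)^{3} - -330000 - 691 \left(-8\right)^{2}) - 24655} = \frac{317}{- (6 - -512 + 330000 - 44224) - 24655} = \frac{317}{- (6 + 512 + 330000 - 44224) - 24655} = \frac{317}{\left(-1\right) 286294 - 24655} = \frac{317}{-286294 - 24655} = \frac{317}{-310949} = 317 \left(- \frac{1}{310949}\right) = - \frac{317}{310949}$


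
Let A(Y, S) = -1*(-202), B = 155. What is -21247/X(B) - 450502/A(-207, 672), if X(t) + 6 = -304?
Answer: -67681863/31310 ≈ -2161.7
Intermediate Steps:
A(Y, S) = 202
X(t) = -310 (X(t) = -6 - 304 = -310)
-21247/X(B) - 450502/A(-207, 672) = -21247/(-310) - 450502/202 = -21247*(-1/310) - 450502*1/202 = 21247/310 - 225251/101 = -67681863/31310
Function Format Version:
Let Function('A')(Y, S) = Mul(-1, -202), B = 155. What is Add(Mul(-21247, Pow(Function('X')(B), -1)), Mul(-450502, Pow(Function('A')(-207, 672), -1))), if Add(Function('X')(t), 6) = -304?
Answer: Rational(-67681863, 31310) ≈ -2161.7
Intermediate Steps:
Function('A')(Y, S) = 202
Function('X')(t) = -310 (Function('X')(t) = Add(-6, -304) = -310)
Add(Mul(-21247, Pow(Function('X')(B), -1)), Mul(-450502, Pow(Function('A')(-207, 672), -1))) = Add(Mul(-21247, Pow(-310, -1)), Mul(-450502, Pow(202, -1))) = Add(Mul(-21247, Rational(-1, 310)), Mul(-450502, Rational(1, 202))) = Add(Rational(21247, 310), Rational(-225251, 101)) = Rational(-67681863, 31310)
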